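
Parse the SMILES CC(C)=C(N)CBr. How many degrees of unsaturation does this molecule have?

Degree of unsaturation = (number of rings) + (number of π bonds).
Ring closures in the SMILES: 0.
π bonds: 1 double bond (each 1 DoU) → 1 DoU from unsaturation.
Total DoU = 0 + 1 = 1.

1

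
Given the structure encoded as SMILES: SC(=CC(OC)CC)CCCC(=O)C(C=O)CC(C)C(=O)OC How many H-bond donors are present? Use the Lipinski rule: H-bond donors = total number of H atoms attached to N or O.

0

Donors: find every N or O and count the H atoms it carries.
  atom 5 (O): bond orders sum to 2 → 0 H
  atom 13 (O): bond orders sum to 2 → 0 H
  atom 16 (O): bond orders sum to 2 → 0 H
  atom 21 (O): bond orders sum to 2 → 0 H
  atom 22 (O): bond orders sum to 2 → 0 H
Lipinski HBD = 0.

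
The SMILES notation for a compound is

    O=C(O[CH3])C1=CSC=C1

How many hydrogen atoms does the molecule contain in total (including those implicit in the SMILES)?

Walk through each heavy atom and fill implicit hydrogens from standard valence (C 4, N 3, O 2, S 2, halogen 1):
  atom 1: O, bond orders sum to 2 (valence 2) → 0 H
  atom 2: C, bond orders sum to 4 (valence 4) → 0 H
  atom 3: O, bond orders sum to 2 (valence 2) → 0 H
  atom 4: C with explicit H count 3
  atom 5: C, bond orders sum to 4 (valence 4) → 0 H
  atom 6: C, bond orders sum to 3 (valence 4) → 1 H
  atom 7: S, bond orders sum to 2 (valence 2) → 0 H
  atom 8: C, bond orders sum to 3 (valence 4) → 1 H
  atom 9: C, bond orders sum to 3 (valence 4) → 1 H
Total hydrogens: 6.

6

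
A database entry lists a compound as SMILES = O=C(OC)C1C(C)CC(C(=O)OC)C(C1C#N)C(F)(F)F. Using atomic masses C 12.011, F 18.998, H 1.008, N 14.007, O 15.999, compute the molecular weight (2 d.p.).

307.27 g/mol

First, the molecular formula is C13H16F3NO4 (counting implicit H from valence).
  C: 13 × 12.011 = 156.143
  F: 3 × 18.998 = 56.994
  H: 16 × 1.008 = 16.128
  N: 1 × 14.007 = 14.007
  O: 4 × 15.999 = 63.996
Sum: 13×12.011 + 3×18.998 + 16×1.008 + 1×14.007 + 4×15.999 = 307.268 → 307.27 g/mol.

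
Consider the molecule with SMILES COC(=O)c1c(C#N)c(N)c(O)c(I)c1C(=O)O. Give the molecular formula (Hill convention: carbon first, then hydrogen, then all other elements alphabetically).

Walk through each heavy atom and fill implicit hydrogens from standard valence (C 4, N 3, O 2, S 2, halogen 1); for lowercase aromatic atoms, an aromatic c carries 1 H when it has two neighbours and 0 H with three, and aromatic n carries 0 H:
  atom 1: C, bond orders sum to 1 (valence 4) → 3 H
  atom 2: O, bond orders sum to 2 (valence 2) → 0 H
  atom 3: C, bond orders sum to 4 (valence 4) → 0 H
  atom 4: O, bond orders sum to 2 (valence 2) → 0 H
  atom 5: aromatic c, 3 neighbours → 0 H
  atom 6: aromatic c, 3 neighbours → 0 H
  atom 7: C, bond orders sum to 4 (valence 4) → 0 H
  atom 8: N, bond orders sum to 3 (valence 3) → 0 H
  atom 9: aromatic c, 3 neighbours → 0 H
  atom 10: N, bond orders sum to 1 (valence 3) → 2 H
  atom 11: aromatic c, 3 neighbours → 0 H
  atom 12: O, bond orders sum to 1 (valence 2) → 1 H
  atom 13: aromatic c, 3 neighbours → 0 H
  atom 14: I (halogen, monovalent) → 0 H
  atom 15: aromatic c, 3 neighbours → 0 H
  atom 16: C, bond orders sum to 4 (valence 4) → 0 H
  atom 17: O, bond orders sum to 2 (valence 2) → 0 H
  atom 18: O, bond orders sum to 1 (valence 2) → 1 H
Totals → C:10, H:7, I:1, N:2, O:5.
In Hill order: C10H7IN2O5.

C10H7IN2O5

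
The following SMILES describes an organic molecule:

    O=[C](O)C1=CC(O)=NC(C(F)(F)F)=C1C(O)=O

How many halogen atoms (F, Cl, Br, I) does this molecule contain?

Halogen atoms appear at heavy-atom positions 11, 12, 13 (3×F).
Other groups present: 2 carboxylic acid, 1 hydroxyl.
Halogen count: 3.

3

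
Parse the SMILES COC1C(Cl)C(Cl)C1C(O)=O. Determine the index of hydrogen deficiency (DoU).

Molecular formula: C6H8Cl2O3.
DoU = (2C + 2 + N − H − X) / 2, where X is the halogen count and O/S are ignored.
    = (2·6 + 2 + 0 − 8 − 2) / 2 = 4 / 2 = 2.

2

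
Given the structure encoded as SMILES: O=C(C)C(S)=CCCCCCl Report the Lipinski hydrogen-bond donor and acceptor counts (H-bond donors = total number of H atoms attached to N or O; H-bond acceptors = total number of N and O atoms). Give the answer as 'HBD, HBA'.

0, 1

Donors: find every N or O and count the H atoms it carries.
  atom 1 (O): bond orders sum to 2 → 0 H
Lipinski HBD = 0.
Acceptors: N atoms = 0, O atoms = 1 → HBA = 1.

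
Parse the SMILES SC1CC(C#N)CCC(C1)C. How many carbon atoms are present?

9

Count every carbon token in the SMILES (each C, including those in ring-closure positions and inside branches).
Carbon count: 9.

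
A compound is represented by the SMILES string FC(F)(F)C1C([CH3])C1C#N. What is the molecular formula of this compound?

Walk through each heavy atom and fill implicit hydrogens from standard valence (C 4, N 3, O 2, S 2, halogen 1):
  atom 1: F (halogen, monovalent) → 0 H
  atom 2: C, bond orders sum to 4 (valence 4) → 0 H
  atom 3: F (halogen, monovalent) → 0 H
  atom 4: F (halogen, monovalent) → 0 H
  atom 5: C, bond orders sum to 3 (valence 4) → 1 H
  atom 6: C, bond orders sum to 3 (valence 4) → 1 H
  atom 7: C with explicit H count 3
  atom 8: C, bond orders sum to 3 (valence 4) → 1 H
  atom 9: C, bond orders sum to 4 (valence 4) → 0 H
  atom 10: N, bond orders sum to 3 (valence 3) → 0 H
Totals → C:6, H:6, F:3, N:1.

C6H6F3N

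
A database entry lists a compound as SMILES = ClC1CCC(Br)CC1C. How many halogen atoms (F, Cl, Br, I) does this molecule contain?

Halogen atoms appear at heavy-atom positions 1, 6 (1×Br, 1×Cl).
Halogen count: 2.

2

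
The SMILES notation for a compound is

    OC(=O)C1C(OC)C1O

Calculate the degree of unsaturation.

Degree of unsaturation = (number of rings) + (number of π bonds).
Ring closures in the SMILES: 1.
π bonds: 1 double bond (each 1 DoU) → 1 DoU from unsaturation.
Total DoU = 1 + 1 = 2.

2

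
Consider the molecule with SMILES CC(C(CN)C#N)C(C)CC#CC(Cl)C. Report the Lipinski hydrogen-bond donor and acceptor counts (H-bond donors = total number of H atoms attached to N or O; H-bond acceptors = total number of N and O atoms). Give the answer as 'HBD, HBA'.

Donors: find every N or O and count the H atoms it carries.
  atom 5 (N): bond orders sum to 1 → 2 H
  atom 7 (N): bond orders sum to 3 → 0 H
Lipinski HBD = 2.
Acceptors: N atoms = 2, O atoms = 0 → HBA = 2.

2, 2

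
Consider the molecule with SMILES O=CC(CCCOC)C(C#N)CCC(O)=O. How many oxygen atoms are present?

Scan the SMILES for O atoms (remember two-letter symbols like Cl and Br are single atoms).
Oxygen count: 4.

4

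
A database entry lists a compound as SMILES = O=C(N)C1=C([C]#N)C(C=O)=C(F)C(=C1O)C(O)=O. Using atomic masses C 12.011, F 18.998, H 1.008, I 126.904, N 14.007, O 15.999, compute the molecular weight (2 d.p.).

252.16 g/mol

First, the molecular formula is C10H5FN2O5 (counting implicit H from valence).
  C: 10 × 12.011 = 120.110
  F: 1 × 18.998 = 18.998
  H: 5 × 1.008 = 5.040
  N: 2 × 14.007 = 28.014
  O: 5 × 15.999 = 79.995
Sum: 10×12.011 + 1×18.998 + 5×1.008 + 2×14.007 + 5×15.999 = 252.157 → 252.16 g/mol.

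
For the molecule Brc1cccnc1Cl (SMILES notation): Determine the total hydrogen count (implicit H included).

3

Walk through each heavy atom and fill implicit hydrogens from standard valence (C 4, N 3, O 2, S 2, halogen 1); for lowercase aromatic atoms, an aromatic c carries 1 H when it has two neighbours and 0 H with three, and aromatic n carries 0 H:
  atom 1: Br (halogen, monovalent) → 0 H
  atom 2: aromatic c, 3 neighbours → 0 H
  atom 3: aromatic c, 2 neighbours → 1 H
  atom 4: aromatic c, 2 neighbours → 1 H
  atom 5: aromatic c, 2 neighbours → 1 H
  atom 6: aromatic n, 2 neighbours → 0 H
  atom 7: aromatic c, 3 neighbours → 0 H
  atom 8: Cl (halogen, monovalent) → 0 H
Total hydrogens: 3.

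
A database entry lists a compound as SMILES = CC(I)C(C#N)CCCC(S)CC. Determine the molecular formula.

Walk through each heavy atom and fill implicit hydrogens from standard valence (C 4, N 3, O 2, S 2, halogen 1):
  atom 1: C, bond orders sum to 1 (valence 4) → 3 H
  atom 2: C, bond orders sum to 3 (valence 4) → 1 H
  atom 3: I (halogen, monovalent) → 0 H
  atom 4: C, bond orders sum to 3 (valence 4) → 1 H
  atom 5: C, bond orders sum to 4 (valence 4) → 0 H
  atom 6: N, bond orders sum to 3 (valence 3) → 0 H
  atom 7: C, bond orders sum to 2 (valence 4) → 2 H
  atom 8: C, bond orders sum to 2 (valence 4) → 2 H
  atom 9: C, bond orders sum to 2 (valence 4) → 2 H
  atom 10: C, bond orders sum to 3 (valence 4) → 1 H
  atom 11: S, bond orders sum to 1 (valence 2) → 1 H
  atom 12: C, bond orders sum to 2 (valence 4) → 2 H
  atom 13: C, bond orders sum to 1 (valence 4) → 3 H
Totals → C:10, H:18, I:1, N:1, S:1.
In Hill order: C10H18INS.

C10H18INS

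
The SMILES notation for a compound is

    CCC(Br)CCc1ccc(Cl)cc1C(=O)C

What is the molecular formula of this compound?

C13H16BrClO

Walk through each heavy atom and fill implicit hydrogens from standard valence (C 4, N 3, O 2, S 2, halogen 1); for lowercase aromatic atoms, an aromatic c carries 1 H when it has two neighbours and 0 H with three, and aromatic n carries 0 H:
  atom 1: C, bond orders sum to 1 (valence 4) → 3 H
  atom 2: C, bond orders sum to 2 (valence 4) → 2 H
  atom 3: C, bond orders sum to 3 (valence 4) → 1 H
  atom 4: Br (halogen, monovalent) → 0 H
  atom 5: C, bond orders sum to 2 (valence 4) → 2 H
  atom 6: C, bond orders sum to 2 (valence 4) → 2 H
  atom 7: aromatic c, 3 neighbours → 0 H
  atom 8: aromatic c, 2 neighbours → 1 H
  atom 9: aromatic c, 2 neighbours → 1 H
  atom 10: aromatic c, 3 neighbours → 0 H
  atom 11: Cl (halogen, monovalent) → 0 H
  atom 12: aromatic c, 2 neighbours → 1 H
  atom 13: aromatic c, 3 neighbours → 0 H
  atom 14: C, bond orders sum to 4 (valence 4) → 0 H
  atom 15: O, bond orders sum to 2 (valence 2) → 0 H
  atom 16: C, bond orders sum to 1 (valence 4) → 3 H
Totals → C:13, H:16, Br:1, Cl:1, O:1.
In Hill order: C13H16BrClO.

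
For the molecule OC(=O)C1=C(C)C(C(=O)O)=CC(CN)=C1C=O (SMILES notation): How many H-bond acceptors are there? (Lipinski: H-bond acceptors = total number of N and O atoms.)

6

N atoms: 1; O atoms: 5.
Lipinski HBA = 1 + 5 = 6.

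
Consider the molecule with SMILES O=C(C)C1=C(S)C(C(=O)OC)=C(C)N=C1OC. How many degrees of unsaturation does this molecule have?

6

Degree of unsaturation = (number of rings) + (number of π bonds).
Ring closures in the SMILES: 1.
π bonds: 5 double bonds (each 1 DoU) → 5 DoU from unsaturation.
Total DoU = 1 + 5 = 6.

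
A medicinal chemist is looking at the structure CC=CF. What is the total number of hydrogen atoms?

5

Walk through each heavy atom and fill implicit hydrogens from standard valence (C 4, N 3, O 2, S 2, halogen 1):
  atom 1: C, bond orders sum to 1 (valence 4) → 3 H
  atom 2: C, bond orders sum to 3 (valence 4) → 1 H
  atom 3: C, bond orders sum to 3 (valence 4) → 1 H
  atom 4: F (halogen, monovalent) → 0 H
Total hydrogens: 5.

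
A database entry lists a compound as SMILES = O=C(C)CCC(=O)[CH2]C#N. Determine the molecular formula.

Walk through each heavy atom and fill implicit hydrogens from standard valence (C 4, N 3, O 2, S 2, halogen 1):
  atom 1: O, bond orders sum to 2 (valence 2) → 0 H
  atom 2: C, bond orders sum to 4 (valence 4) → 0 H
  atom 3: C, bond orders sum to 1 (valence 4) → 3 H
  atom 4: C, bond orders sum to 2 (valence 4) → 2 H
  atom 5: C, bond orders sum to 2 (valence 4) → 2 H
  atom 6: C, bond orders sum to 4 (valence 4) → 0 H
  atom 7: O, bond orders sum to 2 (valence 2) → 0 H
  atom 8: C with explicit H count 2
  atom 9: C, bond orders sum to 4 (valence 4) → 0 H
  atom 10: N, bond orders sum to 3 (valence 3) → 0 H
Totals → C:7, H:9, N:1, O:2.

C7H9NO2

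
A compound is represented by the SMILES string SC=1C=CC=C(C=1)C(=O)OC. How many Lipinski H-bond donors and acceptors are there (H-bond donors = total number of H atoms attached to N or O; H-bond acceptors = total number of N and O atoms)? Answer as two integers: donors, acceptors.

Donors: find every N or O and count the H atoms it carries.
  atom 9 (O): bond orders sum to 2 → 0 H
  atom 10 (O): bond orders sum to 2 → 0 H
Lipinski HBD = 0.
Acceptors: N atoms = 0, O atoms = 2 → HBA = 2.

0, 2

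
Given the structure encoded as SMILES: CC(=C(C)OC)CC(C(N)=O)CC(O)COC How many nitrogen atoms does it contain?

1

Scan the SMILES for N atoms (remember two-letter symbols like Cl and Br are single atoms).
Nitrogen count: 1.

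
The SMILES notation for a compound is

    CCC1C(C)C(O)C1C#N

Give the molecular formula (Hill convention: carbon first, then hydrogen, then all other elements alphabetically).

Walk through each heavy atom and fill implicit hydrogens from standard valence (C 4, N 3, O 2, S 2, halogen 1):
  atom 1: C, bond orders sum to 1 (valence 4) → 3 H
  atom 2: C, bond orders sum to 2 (valence 4) → 2 H
  atom 3: C, bond orders sum to 3 (valence 4) → 1 H
  atom 4: C, bond orders sum to 3 (valence 4) → 1 H
  atom 5: C, bond orders sum to 1 (valence 4) → 3 H
  atom 6: C, bond orders sum to 3 (valence 4) → 1 H
  atom 7: O, bond orders sum to 1 (valence 2) → 1 H
  atom 8: C, bond orders sum to 3 (valence 4) → 1 H
  atom 9: C, bond orders sum to 4 (valence 4) → 0 H
  atom 10: N, bond orders sum to 3 (valence 3) → 0 H
Totals → C:8, H:13, N:1, O:1.
In Hill order: C8H13NO.

C8H13NO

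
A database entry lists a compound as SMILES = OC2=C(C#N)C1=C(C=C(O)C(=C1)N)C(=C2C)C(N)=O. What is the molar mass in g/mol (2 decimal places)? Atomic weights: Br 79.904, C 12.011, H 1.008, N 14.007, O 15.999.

First, the molecular formula is C13H11N3O3 (counting implicit H from valence).
  C: 13 × 12.011 = 156.143
  H: 11 × 1.008 = 11.088
  N: 3 × 14.007 = 42.021
  O: 3 × 15.999 = 47.997
Sum: 13×12.011 + 11×1.008 + 3×14.007 + 3×15.999 = 257.249 → 257.25 g/mol.

257.25 g/mol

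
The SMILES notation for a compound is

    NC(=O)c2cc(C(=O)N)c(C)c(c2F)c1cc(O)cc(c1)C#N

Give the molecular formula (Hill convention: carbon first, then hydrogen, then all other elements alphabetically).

C16H12FN3O3

Walk through each heavy atom and fill implicit hydrogens from standard valence (C 4, N 3, O 2, S 2, halogen 1); for lowercase aromatic atoms, an aromatic c carries 1 H when it has two neighbours and 0 H with three, and aromatic n carries 0 H:
  atom 1: N, bond orders sum to 1 (valence 3) → 2 H
  atom 2: C, bond orders sum to 4 (valence 4) → 0 H
  atom 3: O, bond orders sum to 2 (valence 2) → 0 H
  atom 4: aromatic c, 3 neighbours → 0 H
  atom 5: aromatic c, 2 neighbours → 1 H
  atom 6: aromatic c, 3 neighbours → 0 H
  atom 7: C, bond orders sum to 4 (valence 4) → 0 H
  atom 8: O, bond orders sum to 2 (valence 2) → 0 H
  atom 9: N, bond orders sum to 1 (valence 3) → 2 H
  atom 10: aromatic c, 3 neighbours → 0 H
  atom 11: C, bond orders sum to 1 (valence 4) → 3 H
  atom 12: aromatic c, 3 neighbours → 0 H
  atom 13: aromatic c, 3 neighbours → 0 H
  atom 14: F (halogen, monovalent) → 0 H
  atom 15: aromatic c, 3 neighbours → 0 H
  atom 16: aromatic c, 2 neighbours → 1 H
  atom 17: aromatic c, 3 neighbours → 0 H
  atom 18: O, bond orders sum to 1 (valence 2) → 1 H
  atom 19: aromatic c, 2 neighbours → 1 H
  atom 20: aromatic c, 3 neighbours → 0 H
  atom 21: aromatic c, 2 neighbours → 1 H
  atom 22: C, bond orders sum to 4 (valence 4) → 0 H
  atom 23: N, bond orders sum to 3 (valence 3) → 0 H
Totals → C:16, H:12, F:1, N:3, O:3.
In Hill order: C16H12FN3O3.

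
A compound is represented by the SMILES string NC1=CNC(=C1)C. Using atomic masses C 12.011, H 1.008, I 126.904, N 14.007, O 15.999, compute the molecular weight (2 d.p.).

First, the molecular formula is C5H8N2 (counting implicit H from valence).
  C: 5 × 12.011 = 60.055
  H: 8 × 1.008 = 8.064
  N: 2 × 14.007 = 28.014
Sum: 5×12.011 + 8×1.008 + 2×14.007 = 96.133 → 96.13 g/mol.

96.13 g/mol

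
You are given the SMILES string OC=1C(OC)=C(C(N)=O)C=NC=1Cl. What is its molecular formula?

C7H7ClN2O3

Walk through each heavy atom and fill implicit hydrogens from standard valence (C 4, N 3, O 2, S 2, halogen 1):
  atom 1: O, bond orders sum to 1 (valence 2) → 1 H
  atom 2: C, bond orders sum to 4 (valence 4) → 0 H
  atom 3: C, bond orders sum to 4 (valence 4) → 0 H
  atom 4: O, bond orders sum to 2 (valence 2) → 0 H
  atom 5: C, bond orders sum to 1 (valence 4) → 3 H
  atom 6: C, bond orders sum to 4 (valence 4) → 0 H
  atom 7: C, bond orders sum to 4 (valence 4) → 0 H
  atom 8: N, bond orders sum to 1 (valence 3) → 2 H
  atom 9: O, bond orders sum to 2 (valence 2) → 0 H
  atom 10: C, bond orders sum to 3 (valence 4) → 1 H
  atom 11: N, bond orders sum to 3 (valence 3) → 0 H
  atom 12: C, bond orders sum to 4 (valence 4) → 0 H
  atom 13: Cl (halogen, monovalent) → 0 H
Totals → C:7, H:7, Cl:1, N:2, O:3.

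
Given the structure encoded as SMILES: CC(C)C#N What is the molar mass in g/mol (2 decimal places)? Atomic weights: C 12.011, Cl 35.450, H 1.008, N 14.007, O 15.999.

69.11 g/mol

First, the molecular formula is C4H7N (counting implicit H from valence).
  C: 4 × 12.011 = 48.044
  H: 7 × 1.008 = 7.056
  N: 1 × 14.007 = 14.007
Sum: 4×12.011 + 7×1.008 + 1×14.007 = 69.107 → 69.11 g/mol.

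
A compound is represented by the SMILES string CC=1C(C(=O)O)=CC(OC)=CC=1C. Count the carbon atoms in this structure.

Count every carbon token in the SMILES (each C, including those in ring-closure positions and inside branches).
Carbon count: 10.

10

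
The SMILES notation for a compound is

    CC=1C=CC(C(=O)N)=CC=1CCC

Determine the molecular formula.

Walk through each heavy atom and fill implicit hydrogens from standard valence (C 4, N 3, O 2, S 2, halogen 1):
  atom 1: C, bond orders sum to 1 (valence 4) → 3 H
  atom 2: C, bond orders sum to 4 (valence 4) → 0 H
  atom 3: C, bond orders sum to 3 (valence 4) → 1 H
  atom 4: C, bond orders sum to 3 (valence 4) → 1 H
  atom 5: C, bond orders sum to 4 (valence 4) → 0 H
  atom 6: C, bond orders sum to 4 (valence 4) → 0 H
  atom 7: O, bond orders sum to 2 (valence 2) → 0 H
  atom 8: N, bond orders sum to 1 (valence 3) → 2 H
  atom 9: C, bond orders sum to 3 (valence 4) → 1 H
  atom 10: C, bond orders sum to 4 (valence 4) → 0 H
  atom 11: C, bond orders sum to 2 (valence 4) → 2 H
  atom 12: C, bond orders sum to 2 (valence 4) → 2 H
  atom 13: C, bond orders sum to 1 (valence 4) → 3 H
Totals → C:11, H:15, N:1, O:1.
In Hill order: C11H15NO.

C11H15NO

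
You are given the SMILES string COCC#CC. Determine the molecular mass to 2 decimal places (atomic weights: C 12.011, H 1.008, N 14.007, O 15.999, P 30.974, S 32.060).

84.12 g/mol

First, the molecular formula is C5H8O (counting implicit H from valence).
  C: 5 × 12.011 = 60.055
  H: 8 × 1.008 = 8.064
  O: 1 × 15.999 = 15.999
Sum: 5×12.011 + 8×1.008 + 1×15.999 = 84.118 → 84.12 g/mol.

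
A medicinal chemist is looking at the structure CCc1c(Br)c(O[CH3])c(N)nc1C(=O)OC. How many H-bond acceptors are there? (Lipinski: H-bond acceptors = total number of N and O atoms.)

N atoms: 2; O atoms: 3.
Lipinski HBA = 2 + 3 = 5.

5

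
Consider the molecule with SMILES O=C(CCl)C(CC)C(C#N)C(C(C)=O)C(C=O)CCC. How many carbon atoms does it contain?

15

Count every carbon token in the SMILES (each C, including those in ring-closure positions and inside branches).
Carbon count: 15.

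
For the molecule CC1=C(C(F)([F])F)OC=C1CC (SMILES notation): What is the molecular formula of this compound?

C8H9F3O

Walk through each heavy atom and fill implicit hydrogens from standard valence (C 4, N 3, O 2, S 2, halogen 1):
  atom 1: C, bond orders sum to 1 (valence 4) → 3 H
  atom 2: C, bond orders sum to 4 (valence 4) → 0 H
  atom 3: C, bond orders sum to 4 (valence 4) → 0 H
  atom 4: C, bond orders sum to 4 (valence 4) → 0 H
  atom 5: F (halogen, monovalent) → 0 H
  atom 6: F with explicit H count 0
  atom 7: F (halogen, monovalent) → 0 H
  atom 8: O, bond orders sum to 2 (valence 2) → 0 H
  atom 9: C, bond orders sum to 3 (valence 4) → 1 H
  atom 10: C, bond orders sum to 4 (valence 4) → 0 H
  atom 11: C, bond orders sum to 2 (valence 4) → 2 H
  atom 12: C, bond orders sum to 1 (valence 4) → 3 H
Totals → C:8, H:9, F:3, O:1.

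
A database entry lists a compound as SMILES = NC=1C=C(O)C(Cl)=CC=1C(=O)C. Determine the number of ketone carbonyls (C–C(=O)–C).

1

The ketone motif appears at heavy-atom position 10 in the SMILES.
Other groups present: 1 hydroxyl, 1 primary amine.
Ketone count: 1.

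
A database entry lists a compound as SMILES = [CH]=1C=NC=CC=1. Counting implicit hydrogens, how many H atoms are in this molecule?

5

Walk through each heavy atom and fill implicit hydrogens from standard valence (C 4, N 3, O 2, S 2, halogen 1):
  atom 1: C with explicit H count 1
  atom 2: C, bond orders sum to 3 (valence 4) → 1 H
  atom 3: N, bond orders sum to 3 (valence 3) → 0 H
  atom 4: C, bond orders sum to 3 (valence 4) → 1 H
  atom 5: C, bond orders sum to 3 (valence 4) → 1 H
  atom 6: C, bond orders sum to 3 (valence 4) → 1 H
Total hydrogens: 5.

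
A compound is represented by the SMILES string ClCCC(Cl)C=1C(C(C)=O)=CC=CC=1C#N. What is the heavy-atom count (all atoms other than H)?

Every atom symbol written in the SMILES (organic subset) is one heavy atom; implicit H are not written.
Heavy atoms by element → C:12, Cl:2, N:1, O:1.
Total: 16.

16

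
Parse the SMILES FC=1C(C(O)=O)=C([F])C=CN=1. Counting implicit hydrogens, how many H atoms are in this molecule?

Walk through each heavy atom and fill implicit hydrogens from standard valence (C 4, N 3, O 2, S 2, halogen 1):
  atom 1: F (halogen, monovalent) → 0 H
  atom 2: C, bond orders sum to 4 (valence 4) → 0 H
  atom 3: C, bond orders sum to 4 (valence 4) → 0 H
  atom 4: C, bond orders sum to 4 (valence 4) → 0 H
  atom 5: O, bond orders sum to 1 (valence 2) → 1 H
  atom 6: O, bond orders sum to 2 (valence 2) → 0 H
  atom 7: C, bond orders sum to 4 (valence 4) → 0 H
  atom 8: F with explicit H count 0
  atom 9: C, bond orders sum to 3 (valence 4) → 1 H
  atom 10: C, bond orders sum to 3 (valence 4) → 1 H
  atom 11: N, bond orders sum to 3 (valence 3) → 0 H
Total hydrogens: 3.

3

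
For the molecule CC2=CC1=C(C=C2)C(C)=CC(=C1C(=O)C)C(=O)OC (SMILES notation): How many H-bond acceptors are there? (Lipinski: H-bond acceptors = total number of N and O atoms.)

3

N atoms: 0; O atoms: 3.
Lipinski HBA = 0 + 3 = 3.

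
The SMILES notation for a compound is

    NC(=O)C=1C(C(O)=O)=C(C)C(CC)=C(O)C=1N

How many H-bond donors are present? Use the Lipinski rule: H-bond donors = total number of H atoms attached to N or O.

6

Donors: find every N or O and count the H atoms it carries.
  atom 1 (N): bond orders sum to 1 → 2 H
  atom 3 (O): bond orders sum to 2 → 0 H
  atom 7 (O): bond orders sum to 1 → 1 H
  atom 8 (O): bond orders sum to 2 → 0 H
  atom 15 (O): bond orders sum to 1 → 1 H
  atom 17 (N): bond orders sum to 1 → 2 H
Lipinski HBD = 6.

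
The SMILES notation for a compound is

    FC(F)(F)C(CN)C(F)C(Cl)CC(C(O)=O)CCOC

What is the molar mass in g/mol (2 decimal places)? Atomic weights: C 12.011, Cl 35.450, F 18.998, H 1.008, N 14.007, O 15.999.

First, the molecular formula is C11H18ClF4NO3 (counting implicit H from valence).
  C: 11 × 12.011 = 132.121
  Cl: 1 × 35.450 = 35.450
  F: 4 × 18.998 = 75.992
  H: 18 × 1.008 = 18.144
  N: 1 × 14.007 = 14.007
  O: 3 × 15.999 = 47.997
Sum: 11×12.011 + 1×35.450 + 4×18.998 + 18×1.008 + 1×14.007 + 3×15.999 = 323.711 → 323.71 g/mol.

323.71 g/mol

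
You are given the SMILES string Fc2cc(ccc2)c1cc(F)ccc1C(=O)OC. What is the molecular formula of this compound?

C14H10F2O2

Walk through each heavy atom and fill implicit hydrogens from standard valence (C 4, N 3, O 2, S 2, halogen 1); for lowercase aromatic atoms, an aromatic c carries 1 H when it has two neighbours and 0 H with three, and aromatic n carries 0 H:
  atom 1: F (halogen, monovalent) → 0 H
  atom 2: aromatic c, 3 neighbours → 0 H
  atom 3: aromatic c, 2 neighbours → 1 H
  atom 4: aromatic c, 3 neighbours → 0 H
  atom 5: aromatic c, 2 neighbours → 1 H
  atom 6: aromatic c, 2 neighbours → 1 H
  atom 7: aromatic c, 2 neighbours → 1 H
  atom 8: aromatic c, 3 neighbours → 0 H
  atom 9: aromatic c, 2 neighbours → 1 H
  atom 10: aromatic c, 3 neighbours → 0 H
  atom 11: F (halogen, monovalent) → 0 H
  atom 12: aromatic c, 2 neighbours → 1 H
  atom 13: aromatic c, 2 neighbours → 1 H
  atom 14: aromatic c, 3 neighbours → 0 H
  atom 15: C, bond orders sum to 4 (valence 4) → 0 H
  atom 16: O, bond orders sum to 2 (valence 2) → 0 H
  atom 17: O, bond orders sum to 2 (valence 2) → 0 H
  atom 18: C, bond orders sum to 1 (valence 4) → 3 H
Totals → C:14, H:10, F:2, O:2.
In Hill order: C14H10F2O2.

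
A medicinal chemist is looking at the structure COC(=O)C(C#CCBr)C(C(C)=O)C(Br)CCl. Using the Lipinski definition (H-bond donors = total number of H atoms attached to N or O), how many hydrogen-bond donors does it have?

0

Donors: find every N or O and count the H atoms it carries.
  atom 2 (O): bond orders sum to 2 → 0 H
  atom 4 (O): bond orders sum to 2 → 0 H
  atom 13 (O): bond orders sum to 2 → 0 H
Lipinski HBD = 0.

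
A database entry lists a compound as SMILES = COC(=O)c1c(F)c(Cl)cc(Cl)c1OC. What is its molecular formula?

Walk through each heavy atom and fill implicit hydrogens from standard valence (C 4, N 3, O 2, S 2, halogen 1); for lowercase aromatic atoms, an aromatic c carries 1 H when it has two neighbours and 0 H with three, and aromatic n carries 0 H:
  atom 1: C, bond orders sum to 1 (valence 4) → 3 H
  atom 2: O, bond orders sum to 2 (valence 2) → 0 H
  atom 3: C, bond orders sum to 4 (valence 4) → 0 H
  atom 4: O, bond orders sum to 2 (valence 2) → 0 H
  atom 5: aromatic c, 3 neighbours → 0 H
  atom 6: aromatic c, 3 neighbours → 0 H
  atom 7: F (halogen, monovalent) → 0 H
  atom 8: aromatic c, 3 neighbours → 0 H
  atom 9: Cl (halogen, monovalent) → 0 H
  atom 10: aromatic c, 2 neighbours → 1 H
  atom 11: aromatic c, 3 neighbours → 0 H
  atom 12: Cl (halogen, monovalent) → 0 H
  atom 13: aromatic c, 3 neighbours → 0 H
  atom 14: O, bond orders sum to 2 (valence 2) → 0 H
  atom 15: C, bond orders sum to 1 (valence 4) → 3 H
Totals → C:9, H:7, Cl:2, F:1, O:3.

C9H7Cl2FO3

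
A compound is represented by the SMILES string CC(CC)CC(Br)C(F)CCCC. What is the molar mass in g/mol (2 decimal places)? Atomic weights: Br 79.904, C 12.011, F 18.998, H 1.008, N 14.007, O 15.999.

253.20 g/mol

First, the molecular formula is C11H22BrF (counting implicit H from valence).
  Br: 1 × 79.904 = 79.904
  C: 11 × 12.011 = 132.121
  F: 1 × 18.998 = 18.998
  H: 22 × 1.008 = 22.176
Sum: 1×79.904 + 11×12.011 + 1×18.998 + 22×1.008 = 253.199 → 253.20 g/mol.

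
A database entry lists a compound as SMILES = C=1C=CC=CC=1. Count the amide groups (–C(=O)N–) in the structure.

Scan the SMILES for the amide motif — none present.

0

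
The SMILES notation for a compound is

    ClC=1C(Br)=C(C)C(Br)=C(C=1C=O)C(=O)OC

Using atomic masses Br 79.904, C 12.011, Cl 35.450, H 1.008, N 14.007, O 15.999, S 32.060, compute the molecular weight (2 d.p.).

First, the molecular formula is C10H7Br2ClO3 (counting implicit H from valence).
  Br: 2 × 79.904 = 159.808
  C: 10 × 12.011 = 120.110
  Cl: 1 × 35.450 = 35.450
  H: 7 × 1.008 = 7.056
  O: 3 × 15.999 = 47.997
Sum: 2×79.904 + 10×12.011 + 1×35.450 + 7×1.008 + 3×15.999 = 370.421 → 370.42 g/mol.

370.42 g/mol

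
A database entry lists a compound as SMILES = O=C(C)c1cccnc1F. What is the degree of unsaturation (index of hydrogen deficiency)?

5

Molecular formula: C7H6FNO.
DoU = (2C + 2 + N − H − X) / 2, where X is the halogen count and O/S are ignored.
    = (2·7 + 2 + 1 − 6 − 1) / 2 = 10 / 2 = 5.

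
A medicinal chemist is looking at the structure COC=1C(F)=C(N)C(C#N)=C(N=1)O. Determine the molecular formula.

C7H6FN3O2

Walk through each heavy atom and fill implicit hydrogens from standard valence (C 4, N 3, O 2, S 2, halogen 1):
  atom 1: C, bond orders sum to 1 (valence 4) → 3 H
  atom 2: O, bond orders sum to 2 (valence 2) → 0 H
  atom 3: C, bond orders sum to 4 (valence 4) → 0 H
  atom 4: C, bond orders sum to 4 (valence 4) → 0 H
  atom 5: F (halogen, monovalent) → 0 H
  atom 6: C, bond orders sum to 4 (valence 4) → 0 H
  atom 7: N, bond orders sum to 1 (valence 3) → 2 H
  atom 8: C, bond orders sum to 4 (valence 4) → 0 H
  atom 9: C, bond orders sum to 4 (valence 4) → 0 H
  atom 10: N, bond orders sum to 3 (valence 3) → 0 H
  atom 11: C, bond orders sum to 4 (valence 4) → 0 H
  atom 12: N, bond orders sum to 3 (valence 3) → 0 H
  atom 13: O, bond orders sum to 1 (valence 2) → 1 H
Totals → C:7, H:6, F:1, N:3, O:2.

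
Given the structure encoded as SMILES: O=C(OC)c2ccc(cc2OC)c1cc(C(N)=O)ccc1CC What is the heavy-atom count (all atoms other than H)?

23

Every atom symbol written in the SMILES (organic subset) is one heavy atom; implicit H are not written.
Heavy atoms by element → C:18, N:1, O:4.
Total: 23.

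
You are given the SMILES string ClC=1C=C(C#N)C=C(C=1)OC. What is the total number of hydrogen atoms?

6

Walk through each heavy atom and fill implicit hydrogens from standard valence (C 4, N 3, O 2, S 2, halogen 1):
  atom 1: Cl (halogen, monovalent) → 0 H
  atom 2: C, bond orders sum to 4 (valence 4) → 0 H
  atom 3: C, bond orders sum to 3 (valence 4) → 1 H
  atom 4: C, bond orders sum to 4 (valence 4) → 0 H
  atom 5: C, bond orders sum to 4 (valence 4) → 0 H
  atom 6: N, bond orders sum to 3 (valence 3) → 0 H
  atom 7: C, bond orders sum to 3 (valence 4) → 1 H
  atom 8: C, bond orders sum to 4 (valence 4) → 0 H
  atom 9: C, bond orders sum to 3 (valence 4) → 1 H
  atom 10: O, bond orders sum to 2 (valence 2) → 0 H
  atom 11: C, bond orders sum to 1 (valence 4) → 3 H
Total hydrogens: 6.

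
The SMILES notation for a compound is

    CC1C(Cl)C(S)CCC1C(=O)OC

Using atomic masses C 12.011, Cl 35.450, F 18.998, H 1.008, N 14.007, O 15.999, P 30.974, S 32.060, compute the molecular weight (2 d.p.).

222.73 g/mol

First, the molecular formula is C9H15ClO2S (counting implicit H from valence).
  C: 9 × 12.011 = 108.099
  Cl: 1 × 35.450 = 35.450
  H: 15 × 1.008 = 15.120
  O: 2 × 15.999 = 31.998
  S: 1 × 32.060 = 32.060
Sum: 9×12.011 + 1×35.450 + 15×1.008 + 2×15.999 + 1×32.060 = 222.727 → 222.73 g/mol.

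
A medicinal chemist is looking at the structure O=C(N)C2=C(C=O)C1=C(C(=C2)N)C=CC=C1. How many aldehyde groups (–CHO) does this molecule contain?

1

The aldehyde motif appears at heavy-atom position 6 in the SMILES.
Other groups present: 1 amide, 1 primary amine.
Aldehyde count: 1.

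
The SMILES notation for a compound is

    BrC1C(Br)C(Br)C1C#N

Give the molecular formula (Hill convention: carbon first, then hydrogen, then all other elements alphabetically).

C5H4Br3N

Walk through each heavy atom and fill implicit hydrogens from standard valence (C 4, N 3, O 2, S 2, halogen 1):
  atom 1: Br (halogen, monovalent) → 0 H
  atom 2: C, bond orders sum to 3 (valence 4) → 1 H
  atom 3: C, bond orders sum to 3 (valence 4) → 1 H
  atom 4: Br (halogen, monovalent) → 0 H
  atom 5: C, bond orders sum to 3 (valence 4) → 1 H
  atom 6: Br (halogen, monovalent) → 0 H
  atom 7: C, bond orders sum to 3 (valence 4) → 1 H
  atom 8: C, bond orders sum to 4 (valence 4) → 0 H
  atom 9: N, bond orders sum to 3 (valence 3) → 0 H
Totals → C:5, H:4, Br:3, N:1.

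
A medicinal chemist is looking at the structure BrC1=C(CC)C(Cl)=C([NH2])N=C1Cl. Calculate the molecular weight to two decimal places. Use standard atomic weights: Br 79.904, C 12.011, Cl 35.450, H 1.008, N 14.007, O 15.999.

269.95 g/mol

First, the molecular formula is C7H7BrCl2N2 (counting implicit H from valence).
  Br: 1 × 79.904 = 79.904
  C: 7 × 12.011 = 84.077
  Cl: 2 × 35.450 = 70.900
  H: 7 × 1.008 = 7.056
  N: 2 × 14.007 = 28.014
Sum: 1×79.904 + 7×12.011 + 2×35.450 + 7×1.008 + 2×14.007 = 269.951 → 269.95 g/mol.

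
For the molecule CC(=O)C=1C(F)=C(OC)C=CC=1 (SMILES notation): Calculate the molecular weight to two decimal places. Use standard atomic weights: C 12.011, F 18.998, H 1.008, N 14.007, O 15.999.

168.17 g/mol

First, the molecular formula is C9H9FO2 (counting implicit H from valence).
  C: 9 × 12.011 = 108.099
  F: 1 × 18.998 = 18.998
  H: 9 × 1.008 = 9.072
  O: 2 × 15.999 = 31.998
Sum: 9×12.011 + 1×18.998 + 9×1.008 + 2×15.999 = 168.167 → 168.17 g/mol.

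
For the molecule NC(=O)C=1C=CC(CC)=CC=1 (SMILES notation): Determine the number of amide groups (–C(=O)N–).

The amide motif appears at heavy-atom position 2 in the SMILES.
Amide count: 1.

1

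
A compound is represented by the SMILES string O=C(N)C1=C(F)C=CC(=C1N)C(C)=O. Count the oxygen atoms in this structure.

2

Scan the SMILES for O atoms (remember two-letter symbols like Cl and Br are single atoms).
Oxygen count: 2.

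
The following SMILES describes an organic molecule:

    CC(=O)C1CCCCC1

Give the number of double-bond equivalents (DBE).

2

Degree of unsaturation = (number of rings) + (number of π bonds).
Ring closures in the SMILES: 1.
π bonds: 1 double bond (each 1 DoU) → 1 DoU from unsaturation.
Total DoU = 1 + 1 = 2.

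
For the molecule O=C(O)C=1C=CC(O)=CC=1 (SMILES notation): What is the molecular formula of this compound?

Walk through each heavy atom and fill implicit hydrogens from standard valence (C 4, N 3, O 2, S 2, halogen 1):
  atom 1: O, bond orders sum to 2 (valence 2) → 0 H
  atom 2: C, bond orders sum to 4 (valence 4) → 0 H
  atom 3: O, bond orders sum to 1 (valence 2) → 1 H
  atom 4: C, bond orders sum to 4 (valence 4) → 0 H
  atom 5: C, bond orders sum to 3 (valence 4) → 1 H
  atom 6: C, bond orders sum to 3 (valence 4) → 1 H
  atom 7: C, bond orders sum to 4 (valence 4) → 0 H
  atom 8: O, bond orders sum to 1 (valence 2) → 1 H
  atom 9: C, bond orders sum to 3 (valence 4) → 1 H
  atom 10: C, bond orders sum to 3 (valence 4) → 1 H
Totals → C:7, H:6, O:3.

C7H6O3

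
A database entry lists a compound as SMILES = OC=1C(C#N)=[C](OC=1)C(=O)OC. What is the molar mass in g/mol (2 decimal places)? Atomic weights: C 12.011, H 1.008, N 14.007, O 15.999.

First, the molecular formula is C7H5NO4 (counting implicit H from valence).
  C: 7 × 12.011 = 84.077
  H: 5 × 1.008 = 5.040
  N: 1 × 14.007 = 14.007
  O: 4 × 15.999 = 63.996
Sum: 7×12.011 + 5×1.008 + 1×14.007 + 4×15.999 = 167.120 → 167.12 g/mol.

167.12 g/mol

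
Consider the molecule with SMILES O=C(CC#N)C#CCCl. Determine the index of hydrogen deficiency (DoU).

5

Degree of unsaturation = (number of rings) + (number of π bonds).
Ring closures in the SMILES: 0.
π bonds: 1 double bond (each 1 DoU), 2 triple bonds (each 2 DoU) → 5 DoU from unsaturation.
Total DoU = 0 + 5 = 5.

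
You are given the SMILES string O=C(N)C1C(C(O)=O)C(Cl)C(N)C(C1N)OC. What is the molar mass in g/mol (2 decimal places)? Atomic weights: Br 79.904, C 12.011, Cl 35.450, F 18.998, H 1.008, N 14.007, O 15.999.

First, the molecular formula is C9H16ClN3O4 (counting implicit H from valence).
  C: 9 × 12.011 = 108.099
  Cl: 1 × 35.450 = 35.450
  H: 16 × 1.008 = 16.128
  N: 3 × 14.007 = 42.021
  O: 4 × 15.999 = 63.996
Sum: 9×12.011 + 1×35.450 + 16×1.008 + 3×14.007 + 4×15.999 = 265.694 → 265.69 g/mol.

265.69 g/mol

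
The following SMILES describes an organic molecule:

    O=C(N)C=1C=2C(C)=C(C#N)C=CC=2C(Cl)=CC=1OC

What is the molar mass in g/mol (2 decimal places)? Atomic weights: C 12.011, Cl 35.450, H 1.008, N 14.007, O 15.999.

274.70 g/mol

First, the molecular formula is C14H11ClN2O2 (counting implicit H from valence).
  C: 14 × 12.011 = 168.154
  Cl: 1 × 35.450 = 35.450
  H: 11 × 1.008 = 11.088
  N: 2 × 14.007 = 28.014
  O: 2 × 15.999 = 31.998
Sum: 14×12.011 + 1×35.450 + 11×1.008 + 2×14.007 + 2×15.999 = 274.704 → 274.70 g/mol.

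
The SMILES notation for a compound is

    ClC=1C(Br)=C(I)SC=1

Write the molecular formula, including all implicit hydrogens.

C4HBrClIS

Walk through each heavy atom and fill implicit hydrogens from standard valence (C 4, N 3, O 2, S 2, halogen 1):
  atom 1: Cl (halogen, monovalent) → 0 H
  atom 2: C, bond orders sum to 4 (valence 4) → 0 H
  atom 3: C, bond orders sum to 4 (valence 4) → 0 H
  atom 4: Br (halogen, monovalent) → 0 H
  atom 5: C, bond orders sum to 4 (valence 4) → 0 H
  atom 6: I (halogen, monovalent) → 0 H
  atom 7: S, bond orders sum to 2 (valence 2) → 0 H
  atom 8: C, bond orders sum to 3 (valence 4) → 1 H
Totals → C:4, H:1, Br:1, Cl:1, I:1, S:1.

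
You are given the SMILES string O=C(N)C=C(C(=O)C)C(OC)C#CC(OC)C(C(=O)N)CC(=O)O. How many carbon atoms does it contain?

Count every carbon token in the SMILES (each C, including those in ring-closure positions and inside branches).
Carbon count: 15.

15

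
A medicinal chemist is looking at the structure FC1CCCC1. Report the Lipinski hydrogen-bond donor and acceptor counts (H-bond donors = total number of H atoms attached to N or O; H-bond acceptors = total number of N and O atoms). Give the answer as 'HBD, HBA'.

0, 0

Donors: find every N or O and count the H atoms it carries.
  (no N or O atoms present)
Lipinski HBD = 0.
Acceptors: N atoms = 0, O atoms = 0 → HBA = 0.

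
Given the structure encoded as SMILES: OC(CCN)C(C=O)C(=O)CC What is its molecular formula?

Walk through each heavy atom and fill implicit hydrogens from standard valence (C 4, N 3, O 2, S 2, halogen 1):
  atom 1: O, bond orders sum to 1 (valence 2) → 1 H
  atom 2: C, bond orders sum to 3 (valence 4) → 1 H
  atom 3: C, bond orders sum to 2 (valence 4) → 2 H
  atom 4: C, bond orders sum to 2 (valence 4) → 2 H
  atom 5: N, bond orders sum to 1 (valence 3) → 2 H
  atom 6: C, bond orders sum to 3 (valence 4) → 1 H
  atom 7: C, bond orders sum to 3 (valence 4) → 1 H
  atom 8: O, bond orders sum to 2 (valence 2) → 0 H
  atom 9: C, bond orders sum to 4 (valence 4) → 0 H
  atom 10: O, bond orders sum to 2 (valence 2) → 0 H
  atom 11: C, bond orders sum to 2 (valence 4) → 2 H
  atom 12: C, bond orders sum to 1 (valence 4) → 3 H
Totals → C:8, H:15, N:1, O:3.
In Hill order: C8H15NO3.

C8H15NO3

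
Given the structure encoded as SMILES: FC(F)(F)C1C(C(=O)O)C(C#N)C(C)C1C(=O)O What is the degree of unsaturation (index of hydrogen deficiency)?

5

Degree of unsaturation = (number of rings) + (number of π bonds).
Ring closures in the SMILES: 1.
π bonds: 2 double bonds (each 1 DoU), 1 triple bond (each 2 DoU) → 4 DoU from unsaturation.
Total DoU = 1 + 4 = 5.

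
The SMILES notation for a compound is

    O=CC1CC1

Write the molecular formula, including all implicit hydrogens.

Walk through each heavy atom and fill implicit hydrogens from standard valence (C 4, N 3, O 2, S 2, halogen 1):
  atom 1: O, bond orders sum to 2 (valence 2) → 0 H
  atom 2: C, bond orders sum to 3 (valence 4) → 1 H
  atom 3: C, bond orders sum to 3 (valence 4) → 1 H
  atom 4: C, bond orders sum to 2 (valence 4) → 2 H
  atom 5: C, bond orders sum to 2 (valence 4) → 2 H
Totals → C:4, H:6, O:1.
In Hill order: C4H6O.

C4H6O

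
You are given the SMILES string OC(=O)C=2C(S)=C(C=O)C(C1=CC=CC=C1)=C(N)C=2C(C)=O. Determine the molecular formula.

Walk through each heavy atom and fill implicit hydrogens from standard valence (C 4, N 3, O 2, S 2, halogen 1):
  atom 1: O, bond orders sum to 1 (valence 2) → 1 H
  atom 2: C, bond orders sum to 4 (valence 4) → 0 H
  atom 3: O, bond orders sum to 2 (valence 2) → 0 H
  atom 4: C, bond orders sum to 4 (valence 4) → 0 H
  atom 5: C, bond orders sum to 4 (valence 4) → 0 H
  atom 6: S, bond orders sum to 1 (valence 2) → 1 H
  atom 7: C, bond orders sum to 4 (valence 4) → 0 H
  atom 8: C, bond orders sum to 3 (valence 4) → 1 H
  atom 9: O, bond orders sum to 2 (valence 2) → 0 H
  atom 10: C, bond orders sum to 4 (valence 4) → 0 H
  atom 11: C, bond orders sum to 4 (valence 4) → 0 H
  atom 12: C, bond orders sum to 3 (valence 4) → 1 H
  atom 13: C, bond orders sum to 3 (valence 4) → 1 H
  atom 14: C, bond orders sum to 3 (valence 4) → 1 H
  atom 15: C, bond orders sum to 3 (valence 4) → 1 H
  atom 16: C, bond orders sum to 3 (valence 4) → 1 H
  atom 17: C, bond orders sum to 4 (valence 4) → 0 H
  atom 18: N, bond orders sum to 1 (valence 3) → 2 H
  atom 19: C, bond orders sum to 4 (valence 4) → 0 H
  atom 20: C, bond orders sum to 4 (valence 4) → 0 H
  atom 21: C, bond orders sum to 1 (valence 4) → 3 H
  atom 22: O, bond orders sum to 2 (valence 2) → 0 H
Totals → C:16, H:13, N:1, O:4, S:1.

C16H13NO4S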